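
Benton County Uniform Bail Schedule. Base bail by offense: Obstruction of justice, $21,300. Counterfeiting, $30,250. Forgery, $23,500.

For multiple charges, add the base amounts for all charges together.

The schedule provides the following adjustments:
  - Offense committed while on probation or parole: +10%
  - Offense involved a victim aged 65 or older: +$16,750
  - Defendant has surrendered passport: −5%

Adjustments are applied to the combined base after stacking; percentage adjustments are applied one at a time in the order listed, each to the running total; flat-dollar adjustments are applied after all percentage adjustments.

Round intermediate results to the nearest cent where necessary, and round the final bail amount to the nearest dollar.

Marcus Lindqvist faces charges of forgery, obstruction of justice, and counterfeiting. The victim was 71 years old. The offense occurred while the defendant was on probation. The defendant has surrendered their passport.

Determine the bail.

$95,177

Base amounts from the schedule: forgery $23,500; obstruction of justice $21,300; counterfeiting $30,250.
Stacking rule: sum of all bases. $23,500 + $21,300 + $30,250 = $75,050.
Offense committed while on probation or parole (+10%): $75,050 × 1.1 = $82,555.
Defendant has surrendered passport (−5%): $82,555 × 0.95 = $78,427.25.
Offense involved a victim aged 65 or older (+$16,750 flat): $78,427.25 + $16,750 = $95,177.25.
Rounded to the nearest dollar: $95,177.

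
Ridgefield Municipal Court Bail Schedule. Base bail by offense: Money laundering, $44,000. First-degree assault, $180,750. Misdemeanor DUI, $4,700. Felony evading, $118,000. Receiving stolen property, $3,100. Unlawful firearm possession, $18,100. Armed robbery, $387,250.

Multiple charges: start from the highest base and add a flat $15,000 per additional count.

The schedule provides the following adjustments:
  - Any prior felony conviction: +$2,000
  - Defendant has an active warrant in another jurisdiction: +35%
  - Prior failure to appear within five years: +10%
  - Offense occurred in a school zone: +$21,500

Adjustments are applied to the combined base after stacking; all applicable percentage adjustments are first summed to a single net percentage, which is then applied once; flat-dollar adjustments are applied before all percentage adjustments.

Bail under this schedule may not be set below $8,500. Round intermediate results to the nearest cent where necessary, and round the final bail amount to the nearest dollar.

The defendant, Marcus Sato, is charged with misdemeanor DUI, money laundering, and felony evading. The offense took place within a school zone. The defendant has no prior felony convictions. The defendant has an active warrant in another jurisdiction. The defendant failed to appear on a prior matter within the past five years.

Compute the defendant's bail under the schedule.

Base amounts from the schedule: misdemeanor DUI $4,700; money laundering $44,000; felony evading $118,000.
Stacking rule: highest base plus $15,000 per additional charge. Highest is felony evading at $118,000; 2 additional charges → +$30,000. Combined base = $148,000.
Offense occurred in a school zone (+$21,500 flat): $148,000 + $21,500 = $169,500.
Net percentage adjustment: +35% +10% = +45%. $169,500 × 1.45 = $245,775.
$245,775 is at or above the $8,500 minimum.

$245,775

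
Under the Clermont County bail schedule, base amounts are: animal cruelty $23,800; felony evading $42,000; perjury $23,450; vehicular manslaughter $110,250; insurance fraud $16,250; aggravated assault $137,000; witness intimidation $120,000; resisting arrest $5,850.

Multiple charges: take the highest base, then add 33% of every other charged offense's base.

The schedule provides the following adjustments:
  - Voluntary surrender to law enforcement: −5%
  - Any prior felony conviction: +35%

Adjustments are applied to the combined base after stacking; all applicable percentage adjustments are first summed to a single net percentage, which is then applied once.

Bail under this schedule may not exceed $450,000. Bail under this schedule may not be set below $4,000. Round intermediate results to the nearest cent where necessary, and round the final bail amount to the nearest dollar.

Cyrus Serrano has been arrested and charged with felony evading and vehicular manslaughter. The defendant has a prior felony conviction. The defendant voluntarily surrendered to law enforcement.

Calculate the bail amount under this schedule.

$161,343

Base amounts from the schedule: felony evading $42,000; vehicular manslaughter $110,250.
Stacking rule: highest base plus 33% of each additional charge. Highest is vehicular manslaughter at $110,250. Additional: $42,000 × 33% = $13,860. Combined base = $110,250 + $13,860 = $124,110.
Net percentage adjustment: −5% +35% = +30%. $124,110 × 1.3 = $161,343.
$161,343 is within the $450,000 maximum.
$161,343 is at or above the $4,000 minimum.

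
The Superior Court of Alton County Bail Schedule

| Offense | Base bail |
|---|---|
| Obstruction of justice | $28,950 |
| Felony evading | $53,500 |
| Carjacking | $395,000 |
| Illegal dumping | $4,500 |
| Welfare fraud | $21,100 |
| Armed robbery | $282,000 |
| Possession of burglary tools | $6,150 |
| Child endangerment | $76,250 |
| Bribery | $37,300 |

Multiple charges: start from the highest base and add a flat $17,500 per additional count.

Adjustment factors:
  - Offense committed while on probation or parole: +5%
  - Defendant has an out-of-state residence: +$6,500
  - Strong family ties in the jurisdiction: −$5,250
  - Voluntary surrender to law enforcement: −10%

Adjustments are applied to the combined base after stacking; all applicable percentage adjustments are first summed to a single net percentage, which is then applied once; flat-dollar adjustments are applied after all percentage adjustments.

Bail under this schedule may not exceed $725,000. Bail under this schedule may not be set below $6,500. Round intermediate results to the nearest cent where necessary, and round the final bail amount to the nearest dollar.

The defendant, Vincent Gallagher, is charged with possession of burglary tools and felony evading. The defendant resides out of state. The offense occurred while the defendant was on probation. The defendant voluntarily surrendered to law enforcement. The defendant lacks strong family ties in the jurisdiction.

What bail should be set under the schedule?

Base amounts from the schedule: possession of burglary tools $6,150; felony evading $53,500.
Stacking rule: highest base plus $17,500 per additional charge. Highest is felony evading at $53,500; 1 additional charge → +$17,500. Combined base = $71,000.
Net percentage adjustment: +5% −10% = −5%. $71,000 × 0.95 = $67,450.
Defendant has an out-of-state residence (+$6,500 flat): $67,450 + $6,500 = $73,950.
$73,950 is within the $725,000 maximum.
$73,950 is at or above the $6,500 minimum.

$73,950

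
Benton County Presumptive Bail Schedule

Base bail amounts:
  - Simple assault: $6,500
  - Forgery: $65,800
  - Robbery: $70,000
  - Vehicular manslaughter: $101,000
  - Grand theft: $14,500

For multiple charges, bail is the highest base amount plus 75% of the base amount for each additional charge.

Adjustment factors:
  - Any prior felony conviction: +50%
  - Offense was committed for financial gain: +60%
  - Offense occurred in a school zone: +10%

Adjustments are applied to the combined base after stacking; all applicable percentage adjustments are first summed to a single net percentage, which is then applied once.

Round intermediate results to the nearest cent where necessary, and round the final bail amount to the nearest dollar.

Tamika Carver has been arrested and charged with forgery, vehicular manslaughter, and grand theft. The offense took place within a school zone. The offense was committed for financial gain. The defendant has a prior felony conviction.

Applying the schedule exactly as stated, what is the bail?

Base amounts from the schedule: forgery $65,800; vehicular manslaughter $101,000; grand theft $14,500.
Stacking rule: highest base plus 75% of each additional charge. Highest is vehicular manslaughter at $101,000. Additional: $65,800 × 75% = $49,350; $14,500 × 75% = $10,875. Combined base = $101,000 + $60,225 = $161,225.
Net percentage adjustment: +50% +60% +10% = +120%. $161,225 × 2.2 = $354,695.

$354,695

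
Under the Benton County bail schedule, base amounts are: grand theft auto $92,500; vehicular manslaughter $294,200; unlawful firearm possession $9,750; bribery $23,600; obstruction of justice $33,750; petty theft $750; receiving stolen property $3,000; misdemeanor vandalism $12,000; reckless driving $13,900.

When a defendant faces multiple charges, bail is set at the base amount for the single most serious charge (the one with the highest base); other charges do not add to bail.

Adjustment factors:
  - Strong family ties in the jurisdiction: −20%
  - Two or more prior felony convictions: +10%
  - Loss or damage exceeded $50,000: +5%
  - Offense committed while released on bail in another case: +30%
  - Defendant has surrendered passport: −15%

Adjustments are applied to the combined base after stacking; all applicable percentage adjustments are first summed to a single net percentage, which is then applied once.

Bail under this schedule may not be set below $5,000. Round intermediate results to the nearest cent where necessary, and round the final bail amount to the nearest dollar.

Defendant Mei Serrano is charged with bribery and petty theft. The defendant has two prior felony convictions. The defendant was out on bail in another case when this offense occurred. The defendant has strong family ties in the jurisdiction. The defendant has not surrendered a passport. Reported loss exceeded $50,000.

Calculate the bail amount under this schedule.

$29,500

Base amounts from the schedule: bribery $23,600; petty theft $750.
Stacking rule: use the highest base only. Highest is bribery at $23,600. Combined base = $23,600.
Net percentage adjustment: −20% +10% +5% +30% = +25%. $23,600 × 1.25 = $29,500.
$29,500 is at or above the $5,000 minimum.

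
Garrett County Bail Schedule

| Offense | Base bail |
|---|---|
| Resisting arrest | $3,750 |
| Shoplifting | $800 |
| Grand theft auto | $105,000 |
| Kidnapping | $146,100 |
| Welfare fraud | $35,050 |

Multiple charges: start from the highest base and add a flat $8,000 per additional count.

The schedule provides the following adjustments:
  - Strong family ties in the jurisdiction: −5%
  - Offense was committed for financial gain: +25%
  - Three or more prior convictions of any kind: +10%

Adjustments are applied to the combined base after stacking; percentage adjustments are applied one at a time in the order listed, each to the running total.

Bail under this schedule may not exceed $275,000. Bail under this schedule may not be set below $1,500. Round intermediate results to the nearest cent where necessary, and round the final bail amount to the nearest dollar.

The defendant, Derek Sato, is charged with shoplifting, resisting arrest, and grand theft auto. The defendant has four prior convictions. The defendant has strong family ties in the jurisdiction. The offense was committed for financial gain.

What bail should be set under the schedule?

Base amounts from the schedule: shoplifting $800; resisting arrest $3,750; grand theft auto $105,000.
Stacking rule: highest base plus $8,000 per additional charge. Highest is grand theft auto at $105,000; 2 additional charges → +$16,000. Combined base = $121,000.
Strong family ties in the jurisdiction (−5%): $121,000 × 0.95 = $114,950.
Offense was committed for financial gain (+25%): $114,950 × 1.25 = $143,687.50.
Three or more prior convictions of any kind (+10%): $143,687.50 × 1.1 = $158,056.25.
$158,056.25 is within the $275,000 maximum.
$158,056.25 is at or above the $1,500 minimum.
Rounded to the nearest dollar: $158,056.

$158,056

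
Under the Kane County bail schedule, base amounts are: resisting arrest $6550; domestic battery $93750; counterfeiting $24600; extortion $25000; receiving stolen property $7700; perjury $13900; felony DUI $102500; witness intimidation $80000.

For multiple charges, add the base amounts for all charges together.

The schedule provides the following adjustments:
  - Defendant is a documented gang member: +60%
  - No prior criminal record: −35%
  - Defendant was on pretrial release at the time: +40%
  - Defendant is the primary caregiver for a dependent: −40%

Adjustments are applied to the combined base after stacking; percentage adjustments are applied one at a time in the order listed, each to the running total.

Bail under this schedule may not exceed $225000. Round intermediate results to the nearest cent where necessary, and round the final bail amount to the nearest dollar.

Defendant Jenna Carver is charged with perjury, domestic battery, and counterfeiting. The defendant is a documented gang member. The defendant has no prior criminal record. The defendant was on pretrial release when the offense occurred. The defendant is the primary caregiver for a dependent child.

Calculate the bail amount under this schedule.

Base amounts from the schedule: perjury $13900; domestic battery $93750; counterfeiting $24600.
Stacking rule: sum of all bases. $13900 + $93750 + $24600 = $132250.
Defendant is a documented gang member (+60%): $132250 × 1.6 = $211600.
No prior criminal record (−35%): $211600 × 0.65 = $137540.
Defendant was on pretrial release at the time (+40%): $137540 × 1.4 = $192556.
Defendant is the primary caregiver for a dependent (−40%): $192556 × 0.6 = $115533.60.
$115533.60 is within the $225000 maximum.
Rounded to the nearest dollar: $115534.

$115534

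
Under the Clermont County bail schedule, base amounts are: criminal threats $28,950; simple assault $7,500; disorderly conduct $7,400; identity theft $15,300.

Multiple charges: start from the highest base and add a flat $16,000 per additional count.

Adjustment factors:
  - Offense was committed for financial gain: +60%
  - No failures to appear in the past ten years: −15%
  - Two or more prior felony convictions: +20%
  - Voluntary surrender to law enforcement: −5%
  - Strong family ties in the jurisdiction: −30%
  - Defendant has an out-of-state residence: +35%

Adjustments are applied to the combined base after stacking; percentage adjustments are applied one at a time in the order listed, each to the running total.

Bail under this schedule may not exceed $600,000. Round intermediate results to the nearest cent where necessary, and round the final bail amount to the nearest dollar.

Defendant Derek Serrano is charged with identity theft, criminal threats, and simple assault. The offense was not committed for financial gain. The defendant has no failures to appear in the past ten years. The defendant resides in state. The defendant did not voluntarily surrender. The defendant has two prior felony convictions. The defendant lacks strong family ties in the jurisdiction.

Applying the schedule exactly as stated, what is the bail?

Base amounts from the schedule: identity theft $15,300; criminal threats $28,950; simple assault $7,500.
Stacking rule: highest base plus $16,000 per additional charge. Highest is criminal threats at $28,950; 2 additional charges → +$32,000. Combined base = $60,950.
No failures to appear in the past ten years (−15%): $60,950 × 0.85 = $51,807.50.
Two or more prior felony convictions (+20%): $51,807.50 × 1.2 = $62,169.
$62,169 is within the $600,000 maximum.

$62,169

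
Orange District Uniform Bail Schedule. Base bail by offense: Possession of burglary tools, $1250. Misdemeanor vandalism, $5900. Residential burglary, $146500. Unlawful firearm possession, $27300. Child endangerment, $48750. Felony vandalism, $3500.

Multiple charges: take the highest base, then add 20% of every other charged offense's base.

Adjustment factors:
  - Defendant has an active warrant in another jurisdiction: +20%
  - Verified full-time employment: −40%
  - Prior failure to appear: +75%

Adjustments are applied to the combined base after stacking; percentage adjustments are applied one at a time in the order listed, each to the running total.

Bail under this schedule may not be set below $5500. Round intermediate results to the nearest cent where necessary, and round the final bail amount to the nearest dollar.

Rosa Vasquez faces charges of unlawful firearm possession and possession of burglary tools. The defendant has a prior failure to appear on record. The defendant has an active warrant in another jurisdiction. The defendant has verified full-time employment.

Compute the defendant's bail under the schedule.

$34713

Base amounts from the schedule: unlawful firearm possession $27300; possession of burglary tools $1250.
Stacking rule: highest base plus 20% of each additional charge. Highest is unlawful firearm possession at $27300. Additional: $1250 × 20% = $250. Combined base = $27300 + $250 = $27550.
Defendant has an active warrant in another jurisdiction (+20%): $27550 × 1.2 = $33060.
Verified full-time employment (−40%): $33060 × 0.6 = $19836.
Prior failure to appear (+75%): $19836 × 1.75 = $34713.
$34713 is at or above the $5500 minimum.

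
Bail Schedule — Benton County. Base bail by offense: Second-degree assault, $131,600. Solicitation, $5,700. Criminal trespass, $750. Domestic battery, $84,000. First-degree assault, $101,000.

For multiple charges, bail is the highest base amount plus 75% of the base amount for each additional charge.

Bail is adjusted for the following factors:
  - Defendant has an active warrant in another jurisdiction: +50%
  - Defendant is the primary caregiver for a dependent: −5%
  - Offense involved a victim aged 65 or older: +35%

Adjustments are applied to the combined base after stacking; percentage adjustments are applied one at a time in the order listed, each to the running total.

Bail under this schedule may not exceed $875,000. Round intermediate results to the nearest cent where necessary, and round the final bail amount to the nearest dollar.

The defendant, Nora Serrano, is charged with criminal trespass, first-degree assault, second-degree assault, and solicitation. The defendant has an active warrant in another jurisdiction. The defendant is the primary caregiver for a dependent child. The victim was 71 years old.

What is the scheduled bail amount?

Base amounts from the schedule: criminal trespass $750; first-degree assault $101,000; second-degree assault $131,600; solicitation $5,700.
Stacking rule: highest base plus 75% of each additional charge. Highest is second-degree assault at $131,600. Additional: $750 × 75% = $562.50; $101,000 × 75% = $75,750; $5,700 × 75% = $4,275. Combined base = $131,600 + $80,587.50 = $212,187.50.
Defendant has an active warrant in another jurisdiction (+50%): $212,187.50 × 1.5 = $318,281.25.
Defendant is the primary caregiver for a dependent (−5%): $318,281.25 × 0.95 = $302,367.19.
Offense involved a victim aged 65 or older (+35%): $302,367.19 × 1.35 = $408,195.71.
$408,195.71 is within the $875,000 maximum.
Rounded to the nearest dollar: $408,196.

$408,196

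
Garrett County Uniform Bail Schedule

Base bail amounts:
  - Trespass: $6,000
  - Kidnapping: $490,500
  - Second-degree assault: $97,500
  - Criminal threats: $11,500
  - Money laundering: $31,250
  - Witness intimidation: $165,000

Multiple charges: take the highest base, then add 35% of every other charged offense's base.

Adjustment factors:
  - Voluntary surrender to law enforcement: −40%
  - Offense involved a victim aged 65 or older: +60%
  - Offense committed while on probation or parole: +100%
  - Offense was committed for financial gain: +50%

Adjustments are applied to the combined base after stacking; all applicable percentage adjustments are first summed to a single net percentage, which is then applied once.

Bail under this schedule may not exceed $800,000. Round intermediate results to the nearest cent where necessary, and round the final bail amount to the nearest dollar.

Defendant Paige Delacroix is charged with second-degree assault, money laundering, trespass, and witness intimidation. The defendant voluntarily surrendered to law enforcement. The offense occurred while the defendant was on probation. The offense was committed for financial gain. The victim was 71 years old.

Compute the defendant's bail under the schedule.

Base amounts from the schedule: second-degree assault $97,500; money laundering $31,250; trespass $6,000; witness intimidation $165,000.
Stacking rule: highest base plus 35% of each additional charge. Highest is witness intimidation at $165,000. Additional: $97,500 × 35% = $34,125; $31,250 × 35% = $10,937.50; $6,000 × 35% = $2,100. Combined base = $165,000 + $47,162.50 = $212,162.50.
Net percentage adjustment: −40% +60% +100% +50% = +170%. $212,162.50 × 2.7 = $572,838.75.
$572,838.75 is within the $800,000 maximum.
Rounded to the nearest dollar: $572,839.

$572,839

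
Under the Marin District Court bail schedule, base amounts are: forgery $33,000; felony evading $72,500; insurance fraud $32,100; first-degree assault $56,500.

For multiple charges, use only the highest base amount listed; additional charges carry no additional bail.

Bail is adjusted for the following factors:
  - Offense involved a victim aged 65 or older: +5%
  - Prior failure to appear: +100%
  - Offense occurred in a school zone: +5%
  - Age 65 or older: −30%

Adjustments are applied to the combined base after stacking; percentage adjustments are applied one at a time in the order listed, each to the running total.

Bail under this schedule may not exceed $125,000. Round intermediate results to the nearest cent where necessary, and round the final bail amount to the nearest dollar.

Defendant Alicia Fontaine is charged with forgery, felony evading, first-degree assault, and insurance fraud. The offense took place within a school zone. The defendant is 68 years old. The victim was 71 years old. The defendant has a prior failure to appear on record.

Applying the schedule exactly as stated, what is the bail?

$111,904

Base amounts from the schedule: forgery $33,000; felony evading $72,500; first-degree assault $56,500; insurance fraud $32,100.
Stacking rule: use the highest base only. Highest is felony evading at $72,500. Combined base = $72,500.
Offense involved a victim aged 65 or older (+5%): $72,500 × 1.05 = $76,125.
Prior failure to appear (+100%): $76,125 × 2 = $152,250.
Offense occurred in a school zone (+5%): $152,250 × 1.05 = $159,862.50.
Age 65 or older (−30%): $159,862.50 × 0.7 = $111,903.75.
$111,903.75 is within the $125,000 maximum.
Rounded to the nearest dollar: $111,904.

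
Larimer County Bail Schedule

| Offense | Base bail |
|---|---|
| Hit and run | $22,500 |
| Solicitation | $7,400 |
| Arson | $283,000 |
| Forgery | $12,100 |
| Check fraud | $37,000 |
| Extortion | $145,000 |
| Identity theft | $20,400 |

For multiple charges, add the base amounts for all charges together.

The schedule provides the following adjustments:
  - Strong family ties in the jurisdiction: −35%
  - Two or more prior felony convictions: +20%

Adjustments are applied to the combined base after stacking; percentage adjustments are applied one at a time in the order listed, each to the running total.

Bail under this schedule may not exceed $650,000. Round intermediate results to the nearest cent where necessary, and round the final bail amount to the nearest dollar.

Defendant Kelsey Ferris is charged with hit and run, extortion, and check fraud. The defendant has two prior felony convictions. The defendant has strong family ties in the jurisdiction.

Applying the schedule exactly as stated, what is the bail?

$159,510

Base amounts from the schedule: hit and run $22,500; extortion $145,000; check fraud $37,000.
Stacking rule: sum of all bases. $22,500 + $145,000 + $37,000 = $204,500.
Strong family ties in the jurisdiction (−35%): $204,500 × 0.65 = $132,925.
Two or more prior felony convictions (+20%): $132,925 × 1.2 = $159,510.
$159,510 is within the $650,000 maximum.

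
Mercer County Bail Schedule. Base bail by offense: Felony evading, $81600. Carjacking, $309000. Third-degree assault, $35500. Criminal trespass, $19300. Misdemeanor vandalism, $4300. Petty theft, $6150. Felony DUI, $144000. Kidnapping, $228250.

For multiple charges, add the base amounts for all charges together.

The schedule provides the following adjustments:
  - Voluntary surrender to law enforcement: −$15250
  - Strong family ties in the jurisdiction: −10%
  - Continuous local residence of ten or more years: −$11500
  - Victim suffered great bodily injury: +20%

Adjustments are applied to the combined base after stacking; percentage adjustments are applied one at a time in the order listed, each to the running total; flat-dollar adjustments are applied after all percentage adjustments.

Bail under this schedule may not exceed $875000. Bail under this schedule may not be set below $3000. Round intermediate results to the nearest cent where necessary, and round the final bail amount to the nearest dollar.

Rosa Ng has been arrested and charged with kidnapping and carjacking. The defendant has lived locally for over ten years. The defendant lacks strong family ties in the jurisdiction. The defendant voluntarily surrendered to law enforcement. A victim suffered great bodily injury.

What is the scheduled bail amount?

Base amounts from the schedule: kidnapping $228250; carjacking $309000.
Stacking rule: sum of all bases. $228250 + $309000 = $537250.
Victim suffered great bodily injury (+20%): $537250 × 1.2 = $644700.
Voluntary surrender to law enforcement (−$15250 flat): $644700 − $15250 = $629450.
Continuous local residence of ten or more years (−$11500 flat): $629450 − $11500 = $617950.
$617950 is within the $875000 maximum.
$617950 is at or above the $3000 minimum.

$617950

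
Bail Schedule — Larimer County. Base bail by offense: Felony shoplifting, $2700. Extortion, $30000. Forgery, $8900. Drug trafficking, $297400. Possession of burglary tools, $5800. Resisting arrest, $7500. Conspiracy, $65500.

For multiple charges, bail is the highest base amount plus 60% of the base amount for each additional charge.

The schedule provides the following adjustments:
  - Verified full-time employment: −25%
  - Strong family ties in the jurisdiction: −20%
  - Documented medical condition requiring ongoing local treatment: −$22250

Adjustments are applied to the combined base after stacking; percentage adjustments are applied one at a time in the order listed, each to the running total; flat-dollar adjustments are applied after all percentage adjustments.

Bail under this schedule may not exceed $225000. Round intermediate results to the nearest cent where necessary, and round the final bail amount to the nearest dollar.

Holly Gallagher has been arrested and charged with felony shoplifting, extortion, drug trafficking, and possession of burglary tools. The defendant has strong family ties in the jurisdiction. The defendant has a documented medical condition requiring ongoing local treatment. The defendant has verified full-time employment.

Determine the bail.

$170050

Base amounts from the schedule: felony shoplifting $2700; extortion $30000; drug trafficking $297400; possession of burglary tools $5800.
Stacking rule: highest base plus 60% of each additional charge. Highest is drug trafficking at $297400. Additional: $2700 × 60% = $1620; $30000 × 60% = $18000; $5800 × 60% = $3480. Combined base = $297400 + $23100 = $320500.
Verified full-time employment (−25%): $320500 × 0.75 = $240375.
Strong family ties in the jurisdiction (−20%): $240375 × 0.8 = $192300.
Documented medical condition requiring ongoing local treatment (−$22250 flat): $192300 − $22250 = $170050.
$170050 is within the $225000 maximum.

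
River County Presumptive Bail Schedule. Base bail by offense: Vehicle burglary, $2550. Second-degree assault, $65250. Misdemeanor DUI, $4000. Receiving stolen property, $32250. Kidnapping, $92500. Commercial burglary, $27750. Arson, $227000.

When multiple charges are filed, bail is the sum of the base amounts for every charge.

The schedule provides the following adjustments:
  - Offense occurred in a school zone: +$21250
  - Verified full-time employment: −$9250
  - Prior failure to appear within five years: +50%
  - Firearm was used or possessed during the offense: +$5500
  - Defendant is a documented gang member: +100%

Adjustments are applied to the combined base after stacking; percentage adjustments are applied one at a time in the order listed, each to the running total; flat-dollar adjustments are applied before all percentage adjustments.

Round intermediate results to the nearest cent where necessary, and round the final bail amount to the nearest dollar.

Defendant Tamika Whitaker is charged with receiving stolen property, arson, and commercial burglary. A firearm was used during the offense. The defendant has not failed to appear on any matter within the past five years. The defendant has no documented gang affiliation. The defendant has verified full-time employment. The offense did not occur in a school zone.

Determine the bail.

$283250

Base amounts from the schedule: receiving stolen property $32250; arson $227000; commercial burglary $27750.
Stacking rule: sum of all bases. $32250 + $227000 + $27750 = $287000.
Verified full-time employment (−$9250 flat): $287000 − $9250 = $277750.
Firearm was used or possessed during the offense (+$5500 flat): $277750 + $5500 = $283250.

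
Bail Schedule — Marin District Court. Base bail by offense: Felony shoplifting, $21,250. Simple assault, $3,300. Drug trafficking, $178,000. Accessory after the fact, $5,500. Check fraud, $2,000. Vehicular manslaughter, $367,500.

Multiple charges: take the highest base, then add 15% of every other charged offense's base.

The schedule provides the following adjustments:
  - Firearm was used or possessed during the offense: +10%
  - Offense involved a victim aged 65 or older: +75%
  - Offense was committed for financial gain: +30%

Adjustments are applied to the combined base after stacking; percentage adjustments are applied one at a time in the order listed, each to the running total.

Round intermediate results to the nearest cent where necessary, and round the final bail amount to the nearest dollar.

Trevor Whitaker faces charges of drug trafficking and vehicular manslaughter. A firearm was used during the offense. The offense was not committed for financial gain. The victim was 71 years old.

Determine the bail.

$758,835

Base amounts from the schedule: drug trafficking $178,000; vehicular manslaughter $367,500.
Stacking rule: highest base plus 15% of each additional charge. Highest is vehicular manslaughter at $367,500. Additional: $178,000 × 15% = $26,700. Combined base = $367,500 + $26,700 = $394,200.
Firearm was used or possessed during the offense (+10%): $394,200 × 1.1 = $433,620.
Offense involved a victim aged 65 or older (+75%): $433,620 × 1.75 = $758,835.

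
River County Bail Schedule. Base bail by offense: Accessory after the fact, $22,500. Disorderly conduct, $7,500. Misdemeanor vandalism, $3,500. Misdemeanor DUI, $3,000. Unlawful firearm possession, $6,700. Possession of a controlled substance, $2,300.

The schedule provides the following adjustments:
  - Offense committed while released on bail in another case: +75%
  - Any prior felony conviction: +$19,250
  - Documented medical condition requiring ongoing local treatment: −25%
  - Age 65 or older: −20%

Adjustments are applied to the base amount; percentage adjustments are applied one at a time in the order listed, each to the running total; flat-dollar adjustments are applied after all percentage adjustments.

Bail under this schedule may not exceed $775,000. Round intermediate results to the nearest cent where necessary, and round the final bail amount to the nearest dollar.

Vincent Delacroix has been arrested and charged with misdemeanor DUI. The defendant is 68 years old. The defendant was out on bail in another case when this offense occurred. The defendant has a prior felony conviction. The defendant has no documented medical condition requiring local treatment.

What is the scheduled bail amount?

Base amounts from the schedule: misdemeanor DUI $3,000.
Single charge. Combined base = $3,000.
Offense committed while released on bail in another case (+75%): $3,000 × 1.75 = $5,250.
Age 65 or older (−20%): $5,250 × 0.8 = $4,200.
Any prior felony conviction (+$19,250 flat): $4,200 + $19,250 = $23,450.
$23,450 is within the $775,000 maximum.

$23,450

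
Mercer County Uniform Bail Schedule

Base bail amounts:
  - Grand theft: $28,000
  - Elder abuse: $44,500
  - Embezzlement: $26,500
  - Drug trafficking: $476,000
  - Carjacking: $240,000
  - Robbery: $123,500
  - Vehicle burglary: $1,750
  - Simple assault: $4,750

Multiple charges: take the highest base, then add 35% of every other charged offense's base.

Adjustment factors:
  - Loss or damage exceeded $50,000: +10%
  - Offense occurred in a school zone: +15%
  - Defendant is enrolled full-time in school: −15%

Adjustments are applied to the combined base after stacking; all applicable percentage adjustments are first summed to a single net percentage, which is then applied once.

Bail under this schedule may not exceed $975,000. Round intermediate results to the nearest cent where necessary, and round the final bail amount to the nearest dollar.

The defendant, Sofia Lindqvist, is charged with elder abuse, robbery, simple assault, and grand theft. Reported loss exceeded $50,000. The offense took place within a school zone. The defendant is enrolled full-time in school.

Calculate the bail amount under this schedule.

Base amounts from the schedule: elder abuse $44,500; robbery $123,500; simple assault $4,750; grand theft $28,000.
Stacking rule: highest base plus 35% of each additional charge. Highest is robbery at $123,500. Additional: $44,500 × 35% = $15,575; $4,750 × 35% = $1,662.50; $28,000 × 35% = $9,800. Combined base = $123,500 + $27,037.50 = $150,537.50.
Net percentage adjustment: +10% +15% −15% = +10%. $150,537.50 × 1.1 = $165,591.25.
$165,591.25 is within the $975,000 maximum.
Rounded to the nearest dollar: $165,591.

$165,591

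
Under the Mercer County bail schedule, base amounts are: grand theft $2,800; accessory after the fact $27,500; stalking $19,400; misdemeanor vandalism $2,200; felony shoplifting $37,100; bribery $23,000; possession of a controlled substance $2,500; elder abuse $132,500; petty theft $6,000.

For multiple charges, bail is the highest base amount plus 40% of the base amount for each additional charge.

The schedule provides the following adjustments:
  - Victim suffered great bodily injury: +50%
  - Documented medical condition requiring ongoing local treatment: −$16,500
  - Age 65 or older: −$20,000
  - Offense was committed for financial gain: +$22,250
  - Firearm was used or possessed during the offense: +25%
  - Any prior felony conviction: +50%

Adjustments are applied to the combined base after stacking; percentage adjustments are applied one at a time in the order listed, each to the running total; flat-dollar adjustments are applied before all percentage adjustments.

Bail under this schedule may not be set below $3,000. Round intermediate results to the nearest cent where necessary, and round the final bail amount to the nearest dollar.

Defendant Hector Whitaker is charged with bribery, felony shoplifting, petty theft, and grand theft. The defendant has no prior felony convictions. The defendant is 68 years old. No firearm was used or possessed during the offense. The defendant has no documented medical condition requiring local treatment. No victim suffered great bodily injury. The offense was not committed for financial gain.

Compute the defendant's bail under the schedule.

Base amounts from the schedule: bribery $23,000; felony shoplifting $37,100; petty theft $6,000; grand theft $2,800.
Stacking rule: highest base plus 40% of each additional charge. Highest is felony shoplifting at $37,100. Additional: $23,000 × 40% = $9,200; $6,000 × 40% = $2,400; $2,800 × 40% = $1,120. Combined base = $37,100 + $12,720 = $49,820.
Age 65 or older (−$20,000 flat): $49,820 − $20,000 = $29,820.
$29,820 is at or above the $3,000 minimum.

$29,820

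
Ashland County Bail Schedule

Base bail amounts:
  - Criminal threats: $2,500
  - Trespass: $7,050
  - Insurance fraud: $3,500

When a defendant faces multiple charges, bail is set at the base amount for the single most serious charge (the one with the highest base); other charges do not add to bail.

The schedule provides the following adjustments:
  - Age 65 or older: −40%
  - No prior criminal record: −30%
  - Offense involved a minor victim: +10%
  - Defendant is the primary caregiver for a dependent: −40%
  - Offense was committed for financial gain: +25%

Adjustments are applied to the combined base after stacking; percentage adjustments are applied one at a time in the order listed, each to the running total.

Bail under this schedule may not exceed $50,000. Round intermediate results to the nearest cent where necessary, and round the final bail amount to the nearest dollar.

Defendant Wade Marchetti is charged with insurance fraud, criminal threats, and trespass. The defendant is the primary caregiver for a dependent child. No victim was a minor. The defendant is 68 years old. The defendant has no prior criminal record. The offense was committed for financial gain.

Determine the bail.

Base amounts from the schedule: insurance fraud $3,500; criminal threats $2,500; trespass $7,050.
Stacking rule: use the highest base only. Highest is trespass at $7,050. Combined base = $7,050.
Age 65 or older (−40%): $7,050 × 0.6 = $4,230.
No prior criminal record (−30%): $4,230 × 0.7 = $2,961.
Defendant is the primary caregiver for a dependent (−40%): $2,961 × 0.6 = $1,776.60.
Offense was committed for financial gain (+25%): $1,776.60 × 1.25 = $2,220.75.
$2,220.75 is within the $50,000 maximum.
Rounded to the nearest dollar: $2,221.

$2,221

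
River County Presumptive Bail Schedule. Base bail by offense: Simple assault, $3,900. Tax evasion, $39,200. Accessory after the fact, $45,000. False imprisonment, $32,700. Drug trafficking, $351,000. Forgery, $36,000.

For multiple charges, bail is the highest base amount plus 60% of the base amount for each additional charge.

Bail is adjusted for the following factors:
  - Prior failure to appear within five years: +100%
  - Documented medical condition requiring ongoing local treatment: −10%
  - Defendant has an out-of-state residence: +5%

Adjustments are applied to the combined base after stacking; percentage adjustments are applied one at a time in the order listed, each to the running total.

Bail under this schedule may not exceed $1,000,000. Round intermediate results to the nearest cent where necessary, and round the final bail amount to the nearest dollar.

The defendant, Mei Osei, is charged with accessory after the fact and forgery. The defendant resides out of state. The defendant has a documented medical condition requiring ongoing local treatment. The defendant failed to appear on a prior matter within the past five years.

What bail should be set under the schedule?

$125,874

Base amounts from the schedule: accessory after the fact $45,000; forgery $36,000.
Stacking rule: highest base plus 60% of each additional charge. Highest is accessory after the fact at $45,000. Additional: $36,000 × 60% = $21,600. Combined base = $45,000 + $21,600 = $66,600.
Prior failure to appear within five years (+100%): $66,600 × 2 = $133,200.
Documented medical condition requiring ongoing local treatment (−10%): $133,200 × 0.9 = $119,880.
Defendant has an out-of-state residence (+5%): $119,880 × 1.05 = $125,874.
$125,874 is within the $1,000,000 maximum.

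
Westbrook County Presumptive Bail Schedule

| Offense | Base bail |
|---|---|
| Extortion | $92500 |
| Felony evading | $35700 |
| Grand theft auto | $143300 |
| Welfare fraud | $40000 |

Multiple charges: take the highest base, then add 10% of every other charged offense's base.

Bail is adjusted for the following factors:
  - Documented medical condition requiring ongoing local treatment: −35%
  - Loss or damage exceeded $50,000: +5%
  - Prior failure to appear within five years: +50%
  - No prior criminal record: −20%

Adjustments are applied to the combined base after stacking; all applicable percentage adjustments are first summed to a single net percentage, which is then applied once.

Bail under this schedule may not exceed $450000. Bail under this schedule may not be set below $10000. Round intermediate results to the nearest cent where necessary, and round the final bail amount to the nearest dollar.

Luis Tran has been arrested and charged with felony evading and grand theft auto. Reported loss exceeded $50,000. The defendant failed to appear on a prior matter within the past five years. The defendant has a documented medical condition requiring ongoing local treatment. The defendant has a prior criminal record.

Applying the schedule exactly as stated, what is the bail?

Base amounts from the schedule: felony evading $35700; grand theft auto $143300.
Stacking rule: highest base plus 10% of each additional charge. Highest is grand theft auto at $143300. Additional: $35700 × 10% = $3570. Combined base = $143300 + $3570 = $146870.
Net percentage adjustment: −35% +5% +50% = +20%. $146870 × 1.2 = $176244.
$176244 is within the $450000 maximum.
$176244 is at or above the $10000 minimum.

$176244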